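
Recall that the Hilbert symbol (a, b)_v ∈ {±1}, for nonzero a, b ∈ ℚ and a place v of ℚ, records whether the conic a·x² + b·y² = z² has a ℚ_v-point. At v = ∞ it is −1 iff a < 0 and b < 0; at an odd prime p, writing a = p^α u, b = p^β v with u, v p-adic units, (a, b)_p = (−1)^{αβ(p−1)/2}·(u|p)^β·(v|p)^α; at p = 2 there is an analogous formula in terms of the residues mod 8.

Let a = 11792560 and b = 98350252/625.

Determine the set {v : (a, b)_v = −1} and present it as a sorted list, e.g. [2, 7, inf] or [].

Mod squares: a ≡ 737035, b ≡ 4147. Check v ∈ {∞, 2, 5, 7, 11, 13, 17, 23, 29}.
v=13: a=13^1·(≡6), b=13^1·(≡2) mod 13; (6|13)=-1, (2|13)=-1; (−1)^{1·1·6}·(-1)^1·(-1)^1 = +1.
v=29: a=29^1·(≡2), b=29^1·(≡8) mod 29; (2|29)=-1, (8|29)=-1; (−1)^{1·1·14}·(-1)^1·(-1)^1 = +1.
v=17: a=17^1·(≡12), b=17^0·(≡13) mod 17; (12|17)=-1, (13|17)=+1; (−1)^{1·0·8}·(-1)^0·(+1)^1 = +1.
v=7: a=7^0·(≡3), b=7^2·(≡5) mod 7; (3|7)=-1, (5|7)=-1; (−1)^{0·2·3}·(-1)^2·(-1)^0 = +1.
v=5: a=5^1·(≡2), b=5^-4·(≡2) mod 5; (2|5)=-1, (2|5)=-1; (−1)^{1·-4·2}·(-1)^-4·(-1)^1 = -1.
v=23: a=23^1·(≡4), b=23^0·(≡11) mod 23; (4|23)=+1, (11|23)=-1; (−1)^{1·0·11}·(+1)^0·(-1)^1 = -1.
v=2: v_2(a)=4, v_2(b)=2; units ≡ 3, 3 (mod 8); ε·ε+αω+βω = 1·1+4·1+2·1 ≡ 1  ⇒  (a,b)_2 = -1.
v=11: a=11^0·(≡10), b=11^3·(≡3) mod 11; (10|11)=-1, (3|11)=+1; (−1)^{0·3·5}·(-1)^3·(+1)^0 = -1.
v=∞: 737035 > 0 and 4147 > 0  ⇒  (a,b)_∞ = +1.
|Ram(737035, 4147)| = 4, even; anisotropic at {2, 5, 11, 23}.

[2, 5, 11, 23]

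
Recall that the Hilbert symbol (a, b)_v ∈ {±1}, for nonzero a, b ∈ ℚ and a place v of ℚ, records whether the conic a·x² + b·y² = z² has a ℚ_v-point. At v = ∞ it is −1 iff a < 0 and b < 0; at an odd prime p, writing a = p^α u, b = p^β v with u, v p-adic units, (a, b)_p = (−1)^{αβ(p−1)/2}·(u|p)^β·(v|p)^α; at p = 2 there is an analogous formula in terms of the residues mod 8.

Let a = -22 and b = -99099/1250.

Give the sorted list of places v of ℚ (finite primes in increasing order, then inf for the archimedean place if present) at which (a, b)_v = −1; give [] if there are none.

(a, b) ≡ (-22, -182) mod (ℚ^×)²; places V = {2, 3, 5, 7, 11, 13, ∞}.
(a,b)_5: α=0, u≡3; β=-4, v≡3 (mod 5); (3|5)=-1, (3|5)=-1; sign (−1)^0·-1^-4·-1^0 = +1.
(a,b)_3: α=0, u≡2; β=2, v≡1 (mod 3); (2|3)=-1, (1|3)=+1; sign (−1)^0·-1^2·+1^0 = +1.
(a,b)_∞: sgn(-22)=−, sgn(-182)=−, so -1.
(a,b)_13: α=0, u≡4; β=1, v≡4 (mod 13); (4|13)=+1, (4|13)=+1; sign (−1)^0·+1^1·+1^0 = +1.
(a,b)_2: α=1, β=-1; u≡5, v≡5 (mod 8); ε(u)ε(v)=0·0, αω(v)=1·1, βω(u)=-1·1; sum ≡ 0  ⇒  +1.
(a,b)_11: α=1, u≡9; β=2, v≡4 (mod 11); (9|11)=+1, (4|11)=+1; sign (−1)^0·+1^2·+1^1 = +1.
(a,b)_7: α=0, u≡6; β=1, v≡1 (mod 7); (6|7)=-1, (1|7)=+1; sign (−1)^0·-1^1·+1^0 = -1.
|Ram(-22, -182)| = 2, even; anisotropic at {7, ∞}.

[7, inf]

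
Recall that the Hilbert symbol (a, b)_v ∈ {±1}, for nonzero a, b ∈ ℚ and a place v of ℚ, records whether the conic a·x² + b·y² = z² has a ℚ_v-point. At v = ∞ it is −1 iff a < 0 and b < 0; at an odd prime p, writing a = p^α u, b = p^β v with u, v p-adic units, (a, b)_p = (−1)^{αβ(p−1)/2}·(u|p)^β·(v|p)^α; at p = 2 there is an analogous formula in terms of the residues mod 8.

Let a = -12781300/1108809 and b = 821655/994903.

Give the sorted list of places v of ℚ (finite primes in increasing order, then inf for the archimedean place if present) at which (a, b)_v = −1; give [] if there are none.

(a, b) ≡ (-133, 665) mod (ℚ^×)²; places V = {2, 3, 5, 7, 13, 19, 29, 31, ∞}.
(a,b)_29: α=0, u≡12; β=-2, v≡10 (mod 29); (12|29)=-1, (10|29)=-1; sign (−1)^0·-1^-2·-1^0 = +1.
(a,b)_31: α=2, u≡30; β=2, v≡4 (mod 31); (30|31)=-1, (4|31)=+1; sign (−1)^0·-1^2·+1^2 = +1.
(a,b)_13: α=-2, u≡3; β=-2, v≡5 (mod 13); (3|13)=+1, (5|13)=-1; sign (−1)^0·+1^-2·-1^-2 = +1.
(a,b)_∞: sgn(-133)=−, sgn(665)=+, so +1.
(a,b)_7: α=1, u≡4; β=-1, v≡2 (mod 7); (4|7)=+1, (2|7)=+1; sign (−1)^1·+1^-1·+1^1 = -1.
(a,b)_5: α=2, u≡2; β=1, v≡2 (mod 5); (2|5)=-1, (2|5)=-1; sign (−1)^0·-1^1·-1^2 = -1.
(a,b)_19: α=1, u≡2; β=1, v≡16 (mod 19); (2|19)=-1, (16|19)=+1; sign (−1)^1·-1^1·+1^1 = +1.
(a,b)_3: α=-8, u≡2; β=2, v≡2 (mod 3); (2|3)=-1, (2|3)=-1; sign (−1)^0·-1^2·-1^-8 = +1.
(a,b)_2: α=2, β=0; u≡3, v≡1 (mod 8); ε(u)ε(v)=1·0, αω(v)=2·0, βω(u)=0·1; sum ≡ 0  ⇒  +1.
(-133, 665 / ℚ) ramifies at {5, 7}: a division algebra.

[5, 7]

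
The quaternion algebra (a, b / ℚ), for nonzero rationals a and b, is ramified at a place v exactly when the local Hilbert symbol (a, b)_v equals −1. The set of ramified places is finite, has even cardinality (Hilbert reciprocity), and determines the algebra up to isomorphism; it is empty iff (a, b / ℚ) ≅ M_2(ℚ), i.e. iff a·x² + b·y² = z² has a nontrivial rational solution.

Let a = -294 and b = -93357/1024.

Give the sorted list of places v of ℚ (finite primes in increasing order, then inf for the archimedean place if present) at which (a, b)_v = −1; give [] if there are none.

[2, 23, 41, inf]

(a, b) ≡ (-6, -10373) mod (ℚ^×)²; places V = {2, 3, 7, 11, 23, 41, ∞}.
(a,b)_41: α=0, u≡34; β=1, v≡22 (mod 41); (34|41)=-1, (22|41)=-1; sign (−1)^0·-1^1·-1^0 = -1.
(a,b)_11: α=0, u≡3; β=1, v≡5 (mod 11); (3|11)=+1, (5|11)=+1; sign (−1)^0·+1^1·+1^0 = +1.
(a,b)_23: α=0, u≡5; β=1, v≡1 (mod 23); (5|23)=-1, (1|23)=+1; sign (−1)^0·-1^1·+1^0 = -1.
(a,b)_3: α=1, u≡1; β=2, v≡1 (mod 3); (1|3)=+1, (1|3)=+1; sign (−1)^0·+1^2·+1^1 = +1.
(a,b)_2: α=1, β=-10; u≡5, v≡3 (mod 8); ε(u)ε(v)=0·1, αω(v)=1·1, βω(u)=-10·1; sum ≡ 1  ⇒  -1.
(a,b)_∞: sgn(-6)=−, sgn(-10373)=−, so -1.
(a,b)_7: α=2, u≡1; β=0, v≡1 (mod 7); (1|7)=+1, (1|7)=+1; sign (−1)^0·+1^0·+1^2 = +1.
Ram(-6, -10373) = {2, 23, 41, ∞}; no ℚ_2-point on the conic.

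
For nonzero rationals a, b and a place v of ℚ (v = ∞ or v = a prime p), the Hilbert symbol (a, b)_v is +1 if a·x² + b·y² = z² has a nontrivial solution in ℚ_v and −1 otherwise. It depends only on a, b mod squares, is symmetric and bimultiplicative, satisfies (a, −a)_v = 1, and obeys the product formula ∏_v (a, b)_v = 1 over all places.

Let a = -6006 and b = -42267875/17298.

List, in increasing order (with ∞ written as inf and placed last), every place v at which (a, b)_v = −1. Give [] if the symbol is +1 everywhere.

Mod squares: a ≡ -6006, b ≡ -2470. Check v ∈ {∞, 2, 3, 5, 7, 11, 13, 19, 31, 37}.
v=13: a=13^1·(≡6), b=13^1·(≡2) mod 13; (6|13)=-1, (2|13)=-1; (−1)^{1·1·6}·(-1)^1·(-1)^1 = +1.
v=31: a=31^0·(≡8), b=31^-2·(≡2) mod 31; (8|31)=+1, (2|31)=+1; (−1)^{0·-2·15}·(+1)^-2·(+1)^0 = +1.
v=19: a=19^0·(≡17), b=19^1·(≡13) mod 19; (17|19)=+1, (13|19)=-1; (−1)^{0·1·9}·(+1)^1·(-1)^0 = +1.
v=37: a=37^0·(≡25), b=37^2·(≡3) mod 37; (25|37)=+1, (3|37)=+1; (−1)^{0·2·18}·(+1)^2·(+1)^0 = +1.
v=5: a=5^0·(≡4), b=5^3·(≡4) mod 5; (4|5)=+1, (4|5)=+1; (−1)^{0·3·2}·(+1)^3·(+1)^0 = +1.
v=2: v_2(a)=1, v_2(b)=-1; units ≡ 5, 5 (mod 8); ε·ε+αω+βω = 0·0+1·1+-1·1 ≡ 0  ⇒  (a,b)_2 = +1.
v=3: a=3^1·(≡2), b=3^-2·(≡2) mod 3; (2|3)=-1, (2|3)=-1; (−1)^{1·-2·1}·(-1)^-2·(-1)^1 = -1.
v=∞: -6006 < 0 and -2470 < 0  ⇒  (a,b)_∞ = -1.
v=11: a=11^1·(≡4), b=11^0·(≡9) mod 11; (4|11)=+1, (9|11)=+1; (−1)^{1·0·5}·(+1)^0·(+1)^1 = +1.
v=7: a=7^1·(≡3), b=7^0·(≡1) mod 7; (3|7)=-1, (1|7)=+1; (−1)^{1·0·3}·(-1)^0·(+1)^1 = +1.
(-6006, -2470 / ℚ) ramifies at {3, ∞}: a division algebra.

[3, inf]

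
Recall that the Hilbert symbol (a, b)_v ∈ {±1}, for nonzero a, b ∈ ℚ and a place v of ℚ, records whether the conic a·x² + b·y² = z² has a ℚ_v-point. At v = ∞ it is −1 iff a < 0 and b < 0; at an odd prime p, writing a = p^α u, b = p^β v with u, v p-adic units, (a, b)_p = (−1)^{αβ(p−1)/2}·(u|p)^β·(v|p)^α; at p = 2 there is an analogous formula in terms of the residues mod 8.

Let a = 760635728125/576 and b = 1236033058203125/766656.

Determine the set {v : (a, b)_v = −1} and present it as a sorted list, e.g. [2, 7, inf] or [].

(a, b) ≡ (146965, 24871) mod (ℚ^×)²; places V = {2, 3, 5, 7, 11, 13, 17, 19, ∞}.
(a,b)_11: α=0, u≡5; β=-3, v≡7 (mod 11); (5|11)=+1, (7|11)=-1; sign (−1)^0·+1^-3·-1^0 = +1.
(a,b)_7: α=3, u≡2; β=3, v≡2 (mod 7); (2|7)=+1, (2|7)=+1; sign (−1)^1·+1^3·+1^3 = -1.
(a,b)_17: α=1, u≡2; β=1, v≡4 (mod 17); (2|17)=+1, (4|17)=+1; sign (−1)^0·+1^1·+1^1 = +1.
(a,b)_2: α=-6, β=-6; u≡5, v≡7 (mod 8); ε(u)ε(v)=0·1, αω(v)=-6·0, βω(u)=-6·1; sum ≡ 0  ⇒  +1.
(a,b)_13: α=3, u≡7; β=4, v≡6 (mod 13); (7|13)=-1, (6|13)=-1; sign (−1)^0·-1^4·-1^3 = -1.
(a,b)_∞: sgn(146965)=+, sgn(24871)=+, so +1.
(a,b)_19: α=1, u≡2; β=1, v≡1 (mod 19); (2|19)=-1, (1|19)=+1; sign (−1)^1·-1^1·+1^1 = +1.
(a,b)_3: α=-2, u≡1; β=-2, v≡1 (mod 3); (1|3)=+1, (1|3)=+1; sign (−1)^0·+1^-2·+1^-2 = +1.
(a,b)_5: α=5, u≡3; β=8, v≡4 (mod 5); (3|5)=-1, (4|5)=+1; sign (−1)^0·-1^8·+1^5 = +1.
|Ram(146965, 24871)| = 2, even; anisotropic at {7, 13}.

[7, 13]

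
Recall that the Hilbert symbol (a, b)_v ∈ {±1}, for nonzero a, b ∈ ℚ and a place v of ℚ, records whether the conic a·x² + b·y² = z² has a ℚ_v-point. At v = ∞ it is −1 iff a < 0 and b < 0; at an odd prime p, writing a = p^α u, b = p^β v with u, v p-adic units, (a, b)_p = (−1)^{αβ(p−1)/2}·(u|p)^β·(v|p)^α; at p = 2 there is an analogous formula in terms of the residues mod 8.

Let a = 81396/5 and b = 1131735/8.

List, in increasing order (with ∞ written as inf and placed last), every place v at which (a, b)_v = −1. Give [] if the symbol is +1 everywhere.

Mod squares: a ≡ 11305, b ≡ 6270. Check v ∈ {∞, 2, 3, 5, 7, 11, 17, 19}.
v=17: a=17^1·(≡9), b=17^0·(≡12) mod 17; (9|17)=+1, (12|17)=-1; (−1)^{1·0·8}·(+1)^0·(-1)^1 = -1.
v=11: a=11^0·(≡8), b=11^1·(≡3) mod 11; (8|11)=-1, (3|11)=+1; (−1)^{0·1·5}·(-1)^1·(+1)^0 = -1.
v=7: a=7^1·(≡3), b=7^0·(≡3) mod 7; (3|7)=-1, (3|7)=-1; (−1)^{1·0·3}·(-1)^0·(-1)^1 = -1.
v=2: v_2(a)=2, v_2(b)=-3; units ≡ 1, 7 (mod 8); ε·ε+αω+βω = 0·1+2·0+-3·0 ≡ 0  ⇒  (a,b)_2 = +1.
v=19: a=19^1·(≡17), b=19^3·(≡4) mod 19; (17|19)=+1, (4|19)=+1; (−1)^{1·3·9}·(+1)^3·(+1)^1 = -1.
v=5: a=5^-1·(≡1), b=5^1·(≡4) mod 5; (1|5)=+1, (4|5)=+1; (−1)^{-1·1·2}·(+1)^1·(+1)^-1 = +1.
v=3: a=3^2·(≡1), b=3^1·(≡2) mod 3; (1|3)=+1, (2|3)=-1; (−1)^{2·1·1}·(+1)^1·(-1)^2 = +1.
v=∞: 11305 > 0 and 6270 > 0  ⇒  (a,b)_∞ = +1.
Ram(11305, 6270) = {7, 11, 17, 19}; no ℚ_7-point on the conic.

[7, 11, 17, 19]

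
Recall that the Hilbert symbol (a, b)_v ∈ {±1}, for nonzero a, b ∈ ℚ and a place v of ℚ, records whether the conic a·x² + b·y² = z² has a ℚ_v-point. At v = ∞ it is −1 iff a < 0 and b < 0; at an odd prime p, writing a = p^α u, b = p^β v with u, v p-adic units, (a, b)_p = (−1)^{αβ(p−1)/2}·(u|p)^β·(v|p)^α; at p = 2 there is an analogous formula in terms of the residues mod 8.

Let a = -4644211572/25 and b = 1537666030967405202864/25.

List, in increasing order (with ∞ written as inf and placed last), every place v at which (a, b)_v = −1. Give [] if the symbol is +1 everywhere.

(a, b) ≡ (-7293, 19019) mod (ℚ^×)²; places V = {2, 3, 5, 7, 11, 13, 17, 19, ∞}.
(a,b)_7: α=2, u≡1; β=1, v≡1 (mod 7); (1|7)=+1, (1|7)=+1; sign (−1)^0·+1^1·+1^2 = +1.
(a,b)_5: α=-2, u≡3; β=-2, v≡4 (mod 5); (3|5)=-1, (4|5)=+1; sign (−1)^0·-1^-2·+1^-2 = +1.
(a,b)_19: α=2, u≡8; β=5, v≡18 (mod 19); (8|19)=-1, (18|19)=-1; sign (−1)^0·-1^5·-1^2 = -1.
(a,b)_∞: sgn(-7293)=−, sgn(19019)=+, so +1.
(a,b)_11: α=1, u≡8; β=3, v≡8 (mod 11); (8|11)=-1, (8|11)=-1; sign (−1)^1·-1^3·-1^1 = -1.
(a,b)_2: α=2, β=4; u≡3, v≡3 (mod 8); ε(u)ε(v)=1·1, αω(v)=2·1, βω(u)=4·1; sum ≡ 1  ⇒  -1.
(a,b)_13: α=1, u≡11; β=3, v≡11 (mod 13); (11|13)=-1, (11|13)=-1; sign (−1)^0·-1^3·-1^1 = +1.
(a,b)_3: α=3, u≡2; β=8, v≡2 (mod 3); (2|3)=-1, (2|3)=-1; sign (−1)^0·-1^8·-1^3 = -1.
(a,b)_17: α=1, u≡8; β=2, v≡16 (mod 17); (8|17)=+1, (16|17)=+1; sign (−1)^0·+1^2·+1^1 = +1.
(-7293, 19019 / ℚ) ramifies at {2, 3, 11, 19}: a division algebra.

[2, 3, 11, 19]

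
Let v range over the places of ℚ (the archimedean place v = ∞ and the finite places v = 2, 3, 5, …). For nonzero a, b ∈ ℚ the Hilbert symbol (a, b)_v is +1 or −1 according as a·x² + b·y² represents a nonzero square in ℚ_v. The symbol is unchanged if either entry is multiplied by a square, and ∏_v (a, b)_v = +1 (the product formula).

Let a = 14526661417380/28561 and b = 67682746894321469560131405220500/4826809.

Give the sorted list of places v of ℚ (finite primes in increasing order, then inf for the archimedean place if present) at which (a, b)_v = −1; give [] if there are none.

(a, b) ≡ (1915305, 66045) mod (ℚ^×)²; places V = {2, 3, 5, 7, 13, 17, 29, 37, ∞}.
(a,b)_∞: sgn(1915305)=+, sgn(66045)=+, so +1.
(a,b)_3: α=9, u≡2; β=13, v≡1 (mod 3); (2|3)=-1, (1|3)=+1; sign (−1)^1·-1^13·+1^9 = +1.
(a,b)_2: α=2, β=2; u≡1, v≡5 (mod 8); ε(u)ε(v)=0·0, αω(v)=2·1, βω(u)=2·0; sum ≡ 0  ⇒  +1.
(a,b)_37: α=1, u≡2; β=3, v≡7 (mod 37); (2|37)=-1, (7|37)=+1; sign (−1)^0·-1^3·+1^1 = -1.
(a,b)_17: α=3, u≡10; β=9, v≡13 (mod 17); (10|17)=-1, (13|17)=+1; sign (−1)^0·-1^9·+1^3 = -1.
(a,b)_29: α=1, u≡26; β=2, v≡8 (mod 29); (26|29)=-1, (8|29)=-1; sign (−1)^0·-1^2·-1^1 = -1.
(a,b)_5: α=1, u≡1; β=3, v≡1 (mod 5); (1|5)=+1, (1|5)=+1; sign (−1)^0·+1^3·+1^1 = +1.
(a,b)_7: α=1, u≡5; β=5, v≡5 (mod 7); (5|7)=-1, (5|7)=-1; sign (−1)^1·-1^5·-1^1 = -1.
(a,b)_13: α=-4, u≡8; β=-6, v≡8 (mod 13); (8|13)=-1, (8|13)=-1; sign (−1)^0·-1^-6·-1^-4 = +1.
Ram(1915305, 66045) = {7, 17, 29, 37}; no ℚ_7-point on the conic.

[7, 17, 29, 37]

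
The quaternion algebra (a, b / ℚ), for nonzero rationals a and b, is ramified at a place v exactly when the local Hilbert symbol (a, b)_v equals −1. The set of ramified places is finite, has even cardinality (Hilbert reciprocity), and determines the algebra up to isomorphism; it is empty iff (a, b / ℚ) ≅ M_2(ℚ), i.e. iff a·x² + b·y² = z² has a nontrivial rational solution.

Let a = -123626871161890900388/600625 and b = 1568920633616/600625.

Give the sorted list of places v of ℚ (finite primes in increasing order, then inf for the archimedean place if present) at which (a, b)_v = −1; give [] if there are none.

[7, 37]

Mod squares: a ≡ -1073, b ≡ 161. Check v ∈ {∞, 2, 5, 7, 13, 23, 29, 31, 37}.
v=5: a=5^-4·(≡2), b=5^-4·(≡1) mod 5; (2|5)=-1, (1|5)=+1; (−1)^{-4·-4·2}·(-1)^-4·(+1)^-4 = +1.
v=37: a=37^3·(≡15), b=37^2·(≡15) mod 37; (15|37)=-1, (15|37)=-1; (−1)^{3·2·18}·(-1)^2·(-1)^3 = -1.
v=31: a=31^-2·(≡21), b=31^-2·(≡24) mod 31; (21|31)=-1, (24|31)=-1; (−1)^{-2·-2·15}·(-1)^-2·(-1)^-2 = +1.
v=29: a=29^3·(≡12), b=29^2·(≡23) mod 29; (12|29)=-1, (23|29)=+1; (−1)^{3·2·14}·(-1)^2·(+1)^3 = +1.
v=13: a=13^2·(≡7), b=13^0·(≡2) mod 13; (7|13)=-1, (2|13)=-1; (−1)^{2·0·6}·(-1)^0·(-1)^2 = +1.
v=23: a=23^6·(≡18), b=23^3·(≡5) mod 23; (18|23)=+1, (5|23)=-1; (−1)^{6·3·11}·(+1)^3·(-1)^6 = +1.
v=7: a=7^0·(≡6), b=7^1·(≡2) mod 7; (6|7)=-1, (2|7)=+1; (−1)^{0·1·3}·(-1)^1·(+1)^0 = -1.
v=2: v_2(a)=2, v_2(b)=4; units ≡ 7, 1 (mod 8); ε·ε+αω+βω = 1·0+2·0+4·0 ≡ 0  ⇒  (a,b)_2 = +1.
v=∞: -1073 < 0 and 161 > 0  ⇒  (a,b)_∞ = +1.
Ram(-1073, 161) = {7, 37}; no ℚ_7-point on the conic.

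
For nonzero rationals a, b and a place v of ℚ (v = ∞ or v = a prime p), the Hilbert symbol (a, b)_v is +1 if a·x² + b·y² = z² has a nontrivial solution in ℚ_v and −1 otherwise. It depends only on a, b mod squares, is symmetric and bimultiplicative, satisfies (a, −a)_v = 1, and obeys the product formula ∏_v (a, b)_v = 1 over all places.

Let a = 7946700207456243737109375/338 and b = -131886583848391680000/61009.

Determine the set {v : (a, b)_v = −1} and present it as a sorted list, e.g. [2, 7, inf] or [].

[2, 3, 11, 23]

Mod squares: a ≡ 7854, b ≡ -322. Check v ∈ {∞, 2, 3, 5, 7, 11, 13, 17, 19, 23, 31}.
v=11: a=11^3·(≡2), b=11^2·(≡6) mod 11; (2|11)=-1, (6|11)=-1; (−1)^{3·2·5}·(-1)^2·(-1)^3 = -1.
v=3: a=3^3·(≡2), b=3^2·(≡2) mod 3; (2|3)=-1, (2|3)=-1; (−1)^{3·2·1}·(-1)^2·(-1)^3 = -1.
v=19: a=19^2·(≡7), b=19^-2·(≡9) mod 19; (7|19)=+1, (9|19)=+1; (−1)^{2·-2·9}·(+1)^-2·(+1)^2 = +1.
v=31: a=31^2·(≡27), b=31^2·(≡20) mod 31; (27|31)=-1, (20|31)=+1; (−1)^{2·2·15}·(-1)^2·(+1)^2 = +1.
v=23: a=23^4·(≡20), b=23^3·(≡18) mod 23; (20|23)=-1, (18|23)=+1; (−1)^{4·3·11}·(-1)^3·(+1)^4 = -1.
v=∞: 7854 > 0 and -322 < 0  ⇒  (a,b)_∞ = +1.
v=5: a=5^8·(≡4), b=5^4·(≡3) mod 5; (4|5)=+1, (3|5)=-1; (−1)^{8·4·2}·(+1)^4·(-1)^8 = +1.
v=7: a=7^3·(≡2), b=7^1·(≡5) mod 7; (2|7)=+1, (5|7)=-1; (−1)^{3·1·3}·(+1)^1·(-1)^3 = +1.
v=17: a=17^1·(≡5), b=17^2·(≡16) mod 17; (5|17)=-1, (16|17)=+1; (−1)^{1·2·8}·(-1)^2·(+1)^1 = +1.
v=2: v_2(a)=-1, v_2(b)=13; units ≡ 7, 7 (mod 8); ε·ε+αω+βω = 1·1+-1·0+13·0 ≡ 1  ⇒  (a,b)_2 = -1.
v=13: a=13^-2·(≡8), b=13^-2·(≡10) mod 13; (8|13)=-1, (10|13)=+1; (−1)^{-2·-2·6}·(-1)^-2·(+1)^-2 = +1.
|Ram(7854, -322)| = 4, even; anisotropic at {2, 3, 11, 23}.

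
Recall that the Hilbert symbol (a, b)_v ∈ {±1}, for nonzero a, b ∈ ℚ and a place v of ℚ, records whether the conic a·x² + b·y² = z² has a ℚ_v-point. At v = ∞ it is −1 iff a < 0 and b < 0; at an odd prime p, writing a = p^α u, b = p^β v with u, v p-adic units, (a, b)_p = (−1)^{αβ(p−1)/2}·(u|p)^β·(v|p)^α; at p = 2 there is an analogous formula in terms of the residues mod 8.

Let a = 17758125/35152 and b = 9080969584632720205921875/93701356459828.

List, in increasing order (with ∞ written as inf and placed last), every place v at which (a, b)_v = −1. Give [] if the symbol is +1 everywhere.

[7, 11, 37, 41]

(a, b) ≡ (41041, 2357980807) mod (ℚ^×)²; places V = {2, 3, 5, 7, 11, 13, 19, 29, 31, 37, 41, 47, ∞}.
(a,b)_31: α=0, u≡4; β=1, v≡6 (mod 31); (4|31)=+1, (6|31)=-1; sign (−1)^0·+1^1·-1^0 = +1.
(a,b)_5: α=4, u≡4; β=6, v≡3 (mod 5); (4|5)=+1, (3|5)=-1; sign (−1)^0·+1^6·-1^4 = +1.
(a,b)_11: α=1, u≡10; β=2, v≡8 (mod 11); (10|11)=-1, (8|11)=-1; sign (−1)^0·-1^2·-1^1 = -1.
(a,b)_37: α=0, u≡6; β=1, v≡33 (mod 37); (6|37)=-1, (33|37)=+1; sign (−1)^0·-1^1·+1^0 = -1.
(a,b)_7: α=1, u≡1; β=5, v≡4 (mod 7); (1|7)=+1, (4|7)=+1; sign (−1)^1·+1^5·+1^1 = -1.
(a,b)_13: α=-3, u≡7; β=-9, v≡11 (mod 13); (7|13)=-1, (11|13)=-1; sign (−1)^0·-1^-9·-1^-3 = +1.
(a,b)_2: α=-4, β=-2; u≡1, v≡7 (mod 8); ε(u)ε(v)=0·1, αω(v)=-4·0, βω(u)=-2·0; sum ≡ 0  ⇒  +1.
(a,b)_19: α=0, u≡11; β=1, v≡2 (mod 19); (11|19)=+1, (2|19)=-1; sign (−1)^0·+1^1·-1^0 = +1.
(a,b)_∞: sgn(41041)=+, sgn(2357980807)=+, so +1.
(a,b)_29: α=0, u≡1; β=1, v≡13 (mod 29); (1|29)=+1, (13|29)=+1; sign (−1)^0·+1^1·+1^0 = +1.
(a,b)_41: α=1, u≡11; β=3, v≡23 (mod 41); (11|41)=-1, (23|41)=+1; sign (−1)^0·-1^3·+1^1 = -1.
(a,b)_47: α=0, u≡30; β=-2, v≡11 (mod 47); (30|47)=-1, (11|47)=-1; sign (−1)^0·-1^-2·-1^0 = +1.
(a,b)_3: α=2, u≡1; β=8, v≡1 (mod 3); (1|3)=+1, (1|3)=+1; sign (−1)^0·+1^8·+1^2 = +1.
(41041, 2357980807 / ℚ) ramifies at {7, 11, 37, 41}: a division algebra.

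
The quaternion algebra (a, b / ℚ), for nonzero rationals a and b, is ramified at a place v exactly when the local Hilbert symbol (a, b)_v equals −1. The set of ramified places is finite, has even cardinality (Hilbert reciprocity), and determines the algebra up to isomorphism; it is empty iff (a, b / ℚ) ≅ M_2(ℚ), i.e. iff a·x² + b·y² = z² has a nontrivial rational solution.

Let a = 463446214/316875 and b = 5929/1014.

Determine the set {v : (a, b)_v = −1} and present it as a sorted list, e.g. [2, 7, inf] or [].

[2, 17]

Mod squares: a ≡ 1938, b ≡ 6. Check v ∈ {∞, 2, 3, 5, 7, 11, 13, 17, 19}.
v=2: v_2(a)=1, v_2(b)=-1; units ≡ 1, 3 (mod 8); ε·ε+αω+βω = 0·1+1·1+-1·0 ≡ 1  ⇒  (a,b)_2 = -1.
v=∞: 1938 > 0 and 6 > 0  ⇒  (a,b)_∞ = +1.
v=19: a=19^1·(≡4), b=19^0·(≡11) mod 19; (4|19)=+1, (11|19)=+1; (−1)^{1·0·9}·(+1)^0·(+1)^1 = +1.
v=17: a=17^1·(≡3), b=17^0·(≡12) mod 17; (3|17)=-1, (12|17)=-1; (−1)^{1·0·8}·(-1)^0·(-1)^1 = -1.
v=11: a=11^4·(≡2), b=11^2·(≡8) mod 11; (2|11)=-1, (8|11)=-1; (−1)^{4·2·5}·(-1)^2·(-1)^4 = +1.
v=13: a=13^-2·(≡12), b=13^-2·(≡11) mod 13; (12|13)=+1, (11|13)=-1; (−1)^{-2·-2·6}·(+1)^-2·(-1)^-2 = +1.
v=7: a=7^2·(≡6), b=7^2·(≡5) mod 7; (6|7)=-1, (5|7)=-1; (−1)^{2·2·3}·(-1)^2·(-1)^2 = +1.
v=5: a=5^-4·(≡2), b=5^0·(≡1) mod 5; (2|5)=-1, (1|5)=+1; (−1)^{-4·0·2}·(-1)^0·(+1)^-4 = +1.
v=3: a=3^-1·(≡1), b=3^-1·(≡2) mod 3; (1|3)=+1, (2|3)=-1; (−1)^{-1·-1·1}·(+1)^-1·(-1)^-1 = +1.
|Ram(1938, 6)| = 2, even; anisotropic at {2, 17}.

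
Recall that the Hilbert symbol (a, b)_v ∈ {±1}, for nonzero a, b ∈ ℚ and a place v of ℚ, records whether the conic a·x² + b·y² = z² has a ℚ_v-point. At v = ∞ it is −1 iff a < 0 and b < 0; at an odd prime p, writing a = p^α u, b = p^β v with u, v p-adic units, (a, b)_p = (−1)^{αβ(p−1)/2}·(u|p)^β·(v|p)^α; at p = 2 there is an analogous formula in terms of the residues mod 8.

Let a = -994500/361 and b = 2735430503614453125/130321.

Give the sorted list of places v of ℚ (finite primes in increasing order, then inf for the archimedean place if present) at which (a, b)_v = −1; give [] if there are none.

(a, b) ≡ (-1105, 13) mod (ℚ^×)²; places V = {2, 3, 5, 13, 17, 19, 41, ∞}.
(a,b)_2: α=2, β=0; u≡7, v≡5 (mod 8); ε(u)ε(v)=1·0, αω(v)=2·1, βω(u)=0·0; sum ≡ 0  ⇒  +1.
(a,b)_5: α=3, u≡4; β=8, v≡3 (mod 5); (4|5)=+1, (3|5)=-1; sign (−1)^0·+1^8·-1^3 = -1.
(a,b)_41: α=0, u≡21; β=2, v≡34 (mod 41); (21|41)=+1, (34|41)=-1; sign (−1)^0·+1^2·-1^0 = +1.
(a,b)_3: α=2, u≡2; β=8, v≡1 (mod 3); (2|3)=-1, (1|3)=+1; sign (−1)^0·-1^8·+1^2 = +1.
(a,b)_17: α=1, u≡12; β=2, v≡8 (mod 17); (12|17)=-1, (8|17)=+1; sign (−1)^0·-1^2·+1^1 = +1.
(a,b)_∞: sgn(-1105)=−, sgn(13)=+, so +1.
(a,b)_13: α=1, u≡7; β=3, v≡12 (mod 13); (7|13)=-1, (12|13)=+1; sign (−1)^0·-1^3·+1^1 = -1.
(a,b)_19: α=-2, u≡17; β=-4, v≡13 (mod 19); (17|19)=+1, (13|19)=-1; sign (−1)^0·+1^-4·-1^-2 = +1.
Ram(-1105, 13) = {5, 13}; no ℚ_5-point on the conic.

[5, 13]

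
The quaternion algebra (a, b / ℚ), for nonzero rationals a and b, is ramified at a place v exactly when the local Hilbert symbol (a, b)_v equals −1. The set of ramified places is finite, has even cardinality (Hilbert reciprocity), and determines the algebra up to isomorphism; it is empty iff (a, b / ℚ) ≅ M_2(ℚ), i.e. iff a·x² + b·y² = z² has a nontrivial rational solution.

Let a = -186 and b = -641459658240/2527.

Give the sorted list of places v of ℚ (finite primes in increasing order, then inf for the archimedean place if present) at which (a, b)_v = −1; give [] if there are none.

Mod squares: a ≡ -186, b ≡ -225330. Check v ∈ {∞, 2, 3, 5, 7, 19, 29, 31, 37}.
v=3: a=3^1·(≡1), b=3^5·(≡1) mod 3; (1|3)=+1, (1|3)=+1; (−1)^{1·5·1}·(+1)^5·(+1)^1 = -1.
v=2: v_2(a)=1, v_2(b)=9; units ≡ 3, 7 (mod 8); ε·ε+αω+βω = 1·1+1·0+9·1 ≡ 0  ⇒  (a,b)_2 = +1.
v=31: a=31^1·(≡25), b=31^2·(≡10) mod 31; (25|31)=+1, (10|31)=+1; (−1)^{1·2·15}·(+1)^2·(+1)^1 = +1.
v=∞: -186 < 0 and -225330 < 0  ⇒  (a,b)_∞ = -1.
v=7: a=7^0·(≡3), b=7^-1·(≡3) mod 7; (3|7)=-1, (3|7)=-1; (−1)^{0·-1·3}·(-1)^-1·(-1)^0 = -1.
v=5: a=5^0·(≡4), b=5^1·(≡1) mod 5; (4|5)=+1, (1|5)=+1; (−1)^{0·1·2}·(+1)^1·(+1)^0 = +1.
v=29: a=29^0·(≡17), b=29^1·(≡21) mod 29; (17|29)=-1, (21|29)=-1; (−1)^{0·1·14}·(-1)^1·(-1)^0 = -1.
v=19: a=19^0·(≡4), b=19^-2·(≡13) mod 19; (4|19)=+1, (13|19)=-1; (−1)^{0·-2·9}·(+1)^-2·(-1)^0 = +1.
v=37: a=37^0·(≡36), b=37^1·(≡31) mod 37; (36|37)=+1, (31|37)=-1; (−1)^{0·1·18}·(+1)^1·(-1)^0 = +1.
|Ram(-186, -225330)| = 4, even; anisotropic at {3, 7, 29, ∞}.

[3, 7, 29, inf]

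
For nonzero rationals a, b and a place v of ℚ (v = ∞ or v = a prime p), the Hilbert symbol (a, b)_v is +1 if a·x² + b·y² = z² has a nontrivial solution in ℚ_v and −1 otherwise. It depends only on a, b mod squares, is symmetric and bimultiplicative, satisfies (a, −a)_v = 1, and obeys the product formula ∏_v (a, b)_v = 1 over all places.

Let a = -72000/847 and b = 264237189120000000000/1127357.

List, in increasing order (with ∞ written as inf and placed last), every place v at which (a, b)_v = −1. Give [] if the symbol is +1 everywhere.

(a, b) ≡ (-35, 33649) mod (ℚ^×)²; places V = {2, 3, 5, 7, 11, 19, 23, ∞}.
(a,b)_5: α=3, u≡2; β=10, v≡4 (mod 5); (2|5)=-1, (4|5)=+1; sign (−1)^0·-1^10·+1^3 = +1.
(a,b)_11: α=-2, u≡4; β=-5, v≡9 (mod 11); (4|11)=+1, (9|11)=+1; sign (−1)^0·+1^-5·+1^-2 = +1.
(a,b)_23: α=0, u≡14; β=1, v≡17 (mod 23); (14|23)=-1, (17|23)=-1; sign (−1)^0·-1^1·-1^0 = -1.
(a,b)_7: α=-1, u≡1; β=-1, v≡6 (mod 7); (1|7)=+1, (6|7)=-1; sign (−1)^1·+1^-1·-1^-1 = +1.
(a,b)_2: α=6, β=20; u≡5, v≡1 (mod 8); ε(u)ε(v)=0·0, αω(v)=6·0, βω(u)=20·1; sum ≡ 0  ⇒  +1.
(a,b)_∞: sgn(-35)=−, sgn(33649)=+, so +1.
(a,b)_19: α=0, u≡13; β=1, v≡11 (mod 19); (13|19)=-1, (11|19)=+1; sign (−1)^0·-1^1·+1^0 = -1.
(a,b)_3: α=2, u≡1; β=10, v≡1 (mod 3); (1|3)=+1, (1|3)=+1; sign (−1)^0·+1^10·+1^2 = +1.
Ram(-35, 33649) = {19, 23}; no ℚ_19-point on the conic.

[19, 23]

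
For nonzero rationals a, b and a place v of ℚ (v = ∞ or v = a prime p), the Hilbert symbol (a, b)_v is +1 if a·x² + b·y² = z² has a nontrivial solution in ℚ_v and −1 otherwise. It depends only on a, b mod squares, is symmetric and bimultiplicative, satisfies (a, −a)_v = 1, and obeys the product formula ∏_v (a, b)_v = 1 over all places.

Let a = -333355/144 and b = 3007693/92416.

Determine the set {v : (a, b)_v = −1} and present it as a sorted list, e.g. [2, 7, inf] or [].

[5, 19]

(a, b) ≡ (-2755, 13) mod (ℚ^×)²; places V = {2, 3, 5, 11, 13, 19, 29, 37, ∞}.
(a,b)_5: α=1, u≡1; β=0, v≡3 (mod 5); (1|5)=+1, (3|5)=-1; sign (−1)^0·+1^0·-1^1 = -1.
(a,b)_19: α=1, u≡1; β=-2, v≡14 (mod 19); (1|19)=+1, (14|19)=-1; sign (−1)^0·+1^-2·-1^1 = -1.
(a,b)_11: α=2, u≡6; β=0, v≡8 (mod 11); (6|11)=-1, (8|11)=-1; sign (−1)^0·-1^0·-1^2 = +1.
(a,b)_3: α=-2, u≡2; β=0, v≡1 (mod 3); (2|3)=-1, (1|3)=+1; sign (−1)^0·-1^0·+1^-2 = +1.
(a,b)_2: α=-4, β=-8; u≡5, v≡5 (mod 8); ε(u)ε(v)=0·0, αω(v)=-4·1, βω(u)=-8·1; sum ≡ 0  ⇒  +1.
(a,b)_13: α=0, u≡4; β=3, v≡9 (mod 13); (4|13)=+1, (9|13)=+1; sign (−1)^0·+1^3·+1^0 = +1.
(a,b)_37: α=0, u≡24; β=2, v≡6 (mod 37); (24|37)=-1, (6|37)=-1; sign (−1)^0·-1^2·-1^0 = +1.
(a,b)_∞: sgn(-2755)=−, sgn(13)=+, so +1.
(a,b)_29: α=1, u≡11; β=0, v≡6 (mod 29); (11|29)=-1, (6|29)=+1; sign (−1)^0·-1^0·+1^1 = +1.
|Ram(-2755, 13)| = 2, even; anisotropic at {5, 19}.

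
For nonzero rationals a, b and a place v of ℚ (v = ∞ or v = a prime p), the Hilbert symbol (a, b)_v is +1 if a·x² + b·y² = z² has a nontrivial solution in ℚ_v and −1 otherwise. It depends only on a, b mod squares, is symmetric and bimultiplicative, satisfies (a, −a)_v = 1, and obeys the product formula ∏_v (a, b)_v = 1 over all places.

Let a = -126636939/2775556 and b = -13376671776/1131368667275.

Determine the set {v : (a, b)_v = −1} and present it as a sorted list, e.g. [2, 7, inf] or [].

(a, b) ≡ (-11, -8294) mod (ℚ^×)²; places V = {2, 3, 5, 7, 11, 13, 17, 29, ∞}.
(a,b)_13: α=2, u≡7; β=3, v≡10 (mod 13); (7|13)=-1, (10|13)=+1; sign (−1)^0·-1^3·+1^2 = -1.
(a,b)_5: α=0, u≡1; β=-2, v≡4 (mod 5); (1|5)=+1, (4|5)=+1; sign (−1)^0·+1^-2·+1^0 = +1.
(a,b)_2: α=-2, β=5; u≡5, v≡5 (mod 8); ε(u)ε(v)=0·0, αω(v)=-2·1, βω(u)=5·1; sum ≡ 1  ⇒  -1.
(a,b)_7: α=-4, u≡5; β=-6, v≡1 (mod 7); (5|7)=-1, (1|7)=+1; sign (−1)^0·-1^-6·+1^-4 = +1.
(a,b)_29: α=2, u≡8; β=1, v≡23 (mod 29); (8|29)=-1, (23|29)=+1; sign (−1)^0·-1^1·+1^2 = -1.
(a,b)_17: α=-2, u≡12; β=-2, v≡2 (mod 17); (12|17)=-1, (2|17)=+1; sign (−1)^0·-1^-2·+1^-2 = +1.
(a,b)_11: α=1, u≡10; β=-3, v≡9 (mod 11); (10|11)=-1, (9|11)=+1; sign (−1)^1·-1^-3·+1^1 = +1.
(a,b)_∞: sgn(-11)=−, sgn(-8294)=−, so -1.
(a,b)_3: α=4, u≡1; β=8, v≡1 (mod 3); (1|3)=+1, (1|3)=+1; sign (−1)^0·+1^8·+1^4 = +1.
|Ram(-11, -8294)| = 4, even; anisotropic at {2, 13, 29, ∞}.

[2, 13, 29, inf]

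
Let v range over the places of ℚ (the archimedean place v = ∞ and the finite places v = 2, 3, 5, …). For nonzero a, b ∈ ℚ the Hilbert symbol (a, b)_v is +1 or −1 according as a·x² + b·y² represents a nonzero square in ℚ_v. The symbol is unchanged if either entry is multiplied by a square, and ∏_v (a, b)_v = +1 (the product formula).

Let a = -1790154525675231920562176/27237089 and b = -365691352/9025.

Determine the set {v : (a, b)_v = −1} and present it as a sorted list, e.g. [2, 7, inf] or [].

Mod squares: a ≡ -5434, b ≡ -598. Check v ∈ {∞, 2, 5, 7, 11, 13, 17, 19, 23}.
v=11: a=11^-1·(≡5), b=11^0·(≡8) mod 11; (5|11)=+1, (8|11)=-1; (−1)^{-1·0·5}·(+1)^0·(-1)^-1 = -1.
v=19: a=19^-5·(≡12), b=19^-2·(≡15) mod 19; (12|19)=-1, (15|19)=-1; (−1)^{-5·-2·9}·(-1)^-2·(-1)^-5 = -1.
v=23: a=23^10·(≡20), b=23^3·(≡21) mod 23; (20|23)=-1, (21|23)=-1; (−1)^{10·3·11}·(-1)^3·(-1)^10 = -1.
v=5: a=5^0·(≡1), b=5^-2·(≡3) mod 5; (1|5)=+1, (3|5)=-1; (−1)^{0·-2·2}·(+1)^-2·(-1)^0 = +1.
v=∞: -5434 < 0 and -598 < 0  ⇒  (a,b)_∞ = -1.
v=7: a=7^4·(≡5), b=7^0·(≡1) mod 7; (5|7)=-1, (1|7)=+1; (−1)^{4·0·3}·(-1)^0·(+1)^4 = +1.
v=13: a=13^3·(≡7), b=13^1·(≡8) mod 13; (7|13)=-1, (8|13)=-1; (−1)^{3·1·6}·(-1)^1·(-1)^3 = +1.
v=2: v_2(a)=13, v_2(b)=3; units ≡ 3, 5 (mod 8); ε·ε+αω+βω = 1·0+13·1+3·1 ≡ 0  ⇒  (a,b)_2 = +1.
v=17: a=17^0·(≡6), b=17^2·(≡12) mod 17; (6|17)=-1, (12|17)=-1; (−1)^{0·2·8}·(-1)^2·(-1)^0 = +1.
|Ram(-5434, -598)| = 4, even; anisotropic at {11, 19, 23, ∞}.

[11, 19, 23, inf]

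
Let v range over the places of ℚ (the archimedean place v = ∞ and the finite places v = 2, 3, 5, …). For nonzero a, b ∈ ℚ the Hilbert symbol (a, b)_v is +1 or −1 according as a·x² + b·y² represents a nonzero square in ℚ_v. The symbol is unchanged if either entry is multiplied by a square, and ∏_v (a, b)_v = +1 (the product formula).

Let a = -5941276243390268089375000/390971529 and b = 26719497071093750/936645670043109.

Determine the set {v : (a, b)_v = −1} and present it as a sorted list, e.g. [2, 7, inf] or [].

(a, b) ≡ (-48070, 2622) mod (ℚ^×)²; places V = {2, 3, 5, 7, 11, 13, 19, 23, 29, 43, ∞}.
(a,b)_23: α=3, u≡3; β=-1, v≡14 (mod 23); (3|23)=+1, (14|23)=-1; sign (−1)^1·+1^-1·-1^3 = +1.
(a,b)_∞: sgn(-48070)=−, sgn(2622)=+, so +1.
(a,b)_43: α=0, u≡17; β=-2, v≡30 (mod 43); (17|43)=+1, (30|43)=-1; sign (−1)^0·+1^-2·-1^0 = +1.
(a,b)_3: α=-4, u≡2; β=-3, v≡1 (mod 3); (2|3)=-1, (1|3)=+1; sign (−1)^0·-1^-3·+1^-4 = -1.
(a,b)_11: α=5, u≡10; β=2, v≡3 (mod 11); (10|11)=-1, (3|11)=+1; sign (−1)^0·-1^2·+1^5 = +1.
(a,b)_19: α=3, u≡6; β=3, v≡6 (mod 19); (6|19)=+1, (6|19)=+1; sign (−1)^1·+1^3·+1^3 = -1.
(a,b)_7: α=0, u≡6; β=2, v≡1 (mod 7); (6|7)=-1, (1|7)=+1; sign (−1)^0·-1^2·+1^0 = +1.
(a,b)_2: α=3, β=1; u≡5, v≡7 (mod 8); ε(u)ε(v)=0·1, αω(v)=3·0, βω(u)=1·1; sum ≡ 1  ⇒  -1.
(a,b)_13: α=-6, u≡9; β=-8, v≡10 (mod 13); (9|13)=+1, (10|13)=+1; sign (−1)^0·+1^-8·+1^-6 = +1.
(a,b)_5: α=7, u≡4; β=8, v≡3 (mod 5); (4|5)=+1, (3|5)=-1; sign (−1)^0·+1^8·-1^7 = -1.
(a,b)_29: α=4, u≡8; β=2, v≡21 (mod 29); (8|29)=-1, (21|29)=-1; sign (−1)^0·-1^2·-1^4 = +1.
Ram(-48070, 2622) = {2, 3, 5, 19}; no ℚ_2-point on the conic.

[2, 3, 5, 19]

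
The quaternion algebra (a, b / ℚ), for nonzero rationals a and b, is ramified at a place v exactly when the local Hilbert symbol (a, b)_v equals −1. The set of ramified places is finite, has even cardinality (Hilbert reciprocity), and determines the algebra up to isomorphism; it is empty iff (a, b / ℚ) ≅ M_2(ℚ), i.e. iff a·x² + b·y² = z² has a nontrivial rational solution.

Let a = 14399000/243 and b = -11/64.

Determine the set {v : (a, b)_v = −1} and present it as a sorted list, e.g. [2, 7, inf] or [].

(a, b) ≡ (3570, -11) mod (ℚ^×)²; places V = {2, 3, 5, 7, 11, 17, ∞}.
(a,b)_∞: sgn(3570)=+, sgn(-11)=−, so +1.
(a,b)_17: α=1, u≡12; β=0, v≡7 (mod 17); (12|17)=-1, (7|17)=-1; sign (−1)^0·-1^0·-1^1 = -1.
(a,b)_7: α=1, u≡3; β=0, v≡3 (mod 7); (3|7)=-1, (3|7)=-1; sign (−1)^0·-1^0·-1^1 = -1.
(a,b)_2: α=3, β=-6; u≡1, v≡5 (mod 8); ε(u)ε(v)=0·0, αω(v)=3·1, βω(u)=-6·0; sum ≡ 1  ⇒  -1.
(a,b)_11: α=2, u≡2; β=1, v≡6 (mod 11); (2|11)=-1, (6|11)=-1; sign (−1)^0·-1^1·-1^2 = -1.
(a,b)_5: α=3, u≡4; β=0, v≡1 (mod 5); (4|5)=+1, (1|5)=+1; sign (−1)^0·+1^0·+1^3 = +1.
(a,b)_3: α=-5, u≡2; β=0, v≡1 (mod 3); (2|3)=-1, (1|3)=+1; sign (−1)^0·-1^0·+1^-5 = +1.
Ram(3570, -11) = {2, 7, 11, 17}; no ℚ_2-point on the conic.

[2, 7, 11, 17]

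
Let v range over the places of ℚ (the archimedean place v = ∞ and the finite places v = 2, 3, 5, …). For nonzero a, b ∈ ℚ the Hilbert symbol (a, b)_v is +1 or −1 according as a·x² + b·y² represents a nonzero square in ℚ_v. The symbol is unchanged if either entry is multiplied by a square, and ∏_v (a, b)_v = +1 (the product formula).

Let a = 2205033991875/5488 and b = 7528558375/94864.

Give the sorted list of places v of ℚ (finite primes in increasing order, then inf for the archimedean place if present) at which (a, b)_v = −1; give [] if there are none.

[11, 17, 23, 41]

Mod squares: a ≡ 304893589, b ≡ 1042015. Check v ∈ {∞, 2, 3, 5, 7, 11, 13, 17, 19, 23, 41}.
v=5: a=5^4·(≡4), b=5^3·(≡3) mod 5; (4|5)=+1, (3|5)=-1; (−1)^{4·3·2}·(+1)^3·(-1)^4 = +1.
v=3: a=3^4·(≡1), b=3^0·(≡1) mod 3; (1|3)=+1, (1|3)=+1; (−1)^{4·0·1}·(+1)^0·(+1)^4 = +1.
v=17: a=17^1·(≡9), b=17^3·(≡3) mod 17; (9|17)=+1, (3|17)=-1; (−1)^{1·3·8}·(+1)^3·(-1)^1 = -1.
v=23: a=23^1·(≡3), b=23^1·(≡16) mod 23; (3|23)=+1, (16|23)=+1; (−1)^{1·1·11}·(+1)^1·(+1)^1 = -1.
v=∞: 304893589 > 0 and 1042015 > 0  ⇒  (a,b)_∞ = +1.
v=11: a=11^1·(≡6), b=11^-2·(≡10) mod 11; (6|11)=-1, (10|11)=-1; (−1)^{1·-2·5}·(-1)^-2·(-1)^1 = -1.
v=7: a=7^-3·(≡4), b=7^-2·(≡4) mod 7; (4|7)=+1, (4|7)=+1; (−1)^{-3·-2·3}·(+1)^-2·(+1)^-3 = +1.
v=13: a=13^1·(≡3), b=13^1·(≡3) mod 13; (3|13)=+1, (3|13)=+1; (−1)^{1·1·6}·(+1)^1·(+1)^1 = +1.
v=2: v_2(a)=-4, v_2(b)=-4; units ≡ 5, 7 (mod 8); ε·ε+αω+βω = 0·1+-4·0+-4·1 ≡ 0  ⇒  (a,b)_2 = +1.
v=19: a=19^1·(≡17), b=19^0·(≡16) mod 19; (17|19)=+1, (16|19)=+1; (−1)^{1·0·9}·(+1)^0·(+1)^1 = +1.
v=41: a=41^1·(≡7), b=41^1·(≡25) mod 41; (7|41)=-1, (25|41)=+1; (−1)^{1·1·20}·(-1)^1·(+1)^1 = -1.
|Ram(304893589, 1042015)| = 4, even; anisotropic at {11, 17, 23, 41}.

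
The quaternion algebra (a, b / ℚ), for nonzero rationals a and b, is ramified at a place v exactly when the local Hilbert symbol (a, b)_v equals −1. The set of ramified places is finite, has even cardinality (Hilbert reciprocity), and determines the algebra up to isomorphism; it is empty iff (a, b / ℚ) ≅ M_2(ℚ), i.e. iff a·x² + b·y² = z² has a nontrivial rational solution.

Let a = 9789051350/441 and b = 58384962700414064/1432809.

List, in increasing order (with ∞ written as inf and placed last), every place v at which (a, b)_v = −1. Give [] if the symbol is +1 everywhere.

Mod squares: a ≡ 806, b ≡ 1271. Check v ∈ {∞, 2, 3, 5, 7, 11, 13, 17, 19, 31, 41}.
v=41: a=41^2·(≡29), b=41^3·(≡18) mod 41; (29|41)=-1, (18|41)=+1; (−1)^{2·3·20}·(-1)^3·(+1)^2 = -1.
v=31: a=31^1·(≡21), b=31^1·(≡28) mod 31; (21|31)=-1, (28|31)=+1; (−1)^{1·1·15}·(-1)^1·(+1)^1 = +1.
v=13: a=13^1·(≡3), b=13^2·(≡4) mod 13; (3|13)=+1, (4|13)=+1; (−1)^{1·2·6}·(+1)^2·(+1)^1 = +1.
v=17: a=17^2·(≡10), b=17^4·(≡9) mod 17; (10|17)=-1, (9|17)=+1; (−1)^{2·4·8}·(-1)^4·(+1)^2 = +1.
v=11: a=11^0·(≡1), b=11^2·(≡10) mod 11; (1|11)=+1, (10|11)=-1; (−1)^{0·2·5}·(+1)^2·(-1)^0 = +1.
v=2: v_2(a)=1, v_2(b)=4; units ≡ 3, 7 (mod 8); ε·ε+αω+βω = 1·1+1·0+4·1 ≡ 1  ⇒  (a,b)_2 = -1.
v=3: a=3^-2·(≡2), b=3^-4·(≡2) mod 3; (2|3)=-1, (2|3)=-1; (−1)^{-2·-4·1}·(-1)^-4·(-1)^-2 = +1.
v=5: a=5^2·(≡4), b=5^0·(≡1) mod 5; (4|5)=+1, (1|5)=+1; (−1)^{2·0·2}·(+1)^0·(+1)^2 = +1.
v=7: a=7^-2·(≡4), b=7^-2·(≡4) mod 7; (4|7)=+1, (4|7)=+1; (−1)^{-2·-2·3}·(+1)^-2·(+1)^-2 = +1.
v=∞: 806 > 0 and 1271 > 0  ⇒  (a,b)_∞ = +1.
v=19: a=19^0·(≡14), b=19^-2·(≡6) mod 19; (14|19)=-1, (6|19)=+1; (−1)^{0·-2·9}·(-1)^-2·(+1)^0 = +1.
Ram(806, 1271) = {2, 41}; no ℚ_2-point on the conic.

[2, 41]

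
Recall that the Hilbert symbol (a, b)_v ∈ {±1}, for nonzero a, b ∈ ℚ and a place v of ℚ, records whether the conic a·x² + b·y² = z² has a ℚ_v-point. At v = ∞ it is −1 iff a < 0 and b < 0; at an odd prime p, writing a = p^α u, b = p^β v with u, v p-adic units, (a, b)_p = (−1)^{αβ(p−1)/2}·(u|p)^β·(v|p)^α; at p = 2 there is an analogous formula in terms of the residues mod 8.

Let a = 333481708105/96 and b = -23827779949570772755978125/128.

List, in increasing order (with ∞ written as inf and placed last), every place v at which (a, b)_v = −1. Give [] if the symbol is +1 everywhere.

Mod squares: a ≡ 870, b ≡ -26970. Check v ∈ {∞, 2, 3, 5, 7, 13, 17, 29, 31}.
v=17: a=17^2·(≡7), b=17^2·(≡4) mod 17; (7|17)=-1, (4|17)=+1; (−1)^{2·2·8}·(-1)^2·(+1)^2 = +1.
v=5: a=5^1·(≡1), b=5^5·(≡4) mod 5; (1|5)=+1, (4|5)=+1; (−1)^{1·5·2}·(+1)^5·(+1)^1 = +1.
v=31: a=31^2·(≡1), b=31^5·(≡3) mod 31; (1|31)=+1, (3|31)=-1; (−1)^{2·5·15}·(+1)^5·(-1)^2 = +1.
v=∞: 870 > 0 and -26970 < 0  ⇒  (a,b)_∞ = +1.
v=29: a=29^1·(≡16), b=29^3·(≡10) mod 29; (16|29)=+1, (10|29)=-1; (−1)^{1·3·14}·(+1)^3·(-1)^1 = -1.
v=13: a=13^2·(≡1), b=13^4·(≡11) mod 13; (1|13)=+1, (11|13)=-1; (−1)^{2·4·6}·(+1)^4·(-1)^2 = +1.
v=2: v_2(a)=-5, v_2(b)=-7; units ≡ 3, 3 (mod 8); ε·ε+αω+βω = 1·1+-5·1+-7·1 ≡ 1  ⇒  (a,b)_2 = -1.
v=3: a=3^-1·(≡2), b=3^3·(≡1) mod 3; (2|3)=-1, (1|3)=+1; (−1)^{-1·3·1}·(-1)^3·(+1)^-1 = +1.
v=7: a=7^2·(≡4), b=7^2·(≡1) mod 7; (4|7)=+1, (1|7)=+1; (−1)^{2·2·3}·(+1)^2·(+1)^2 = +1.
Ram(870, -26970) = {2, 29}; no ℚ_2-point on the conic.

[2, 29]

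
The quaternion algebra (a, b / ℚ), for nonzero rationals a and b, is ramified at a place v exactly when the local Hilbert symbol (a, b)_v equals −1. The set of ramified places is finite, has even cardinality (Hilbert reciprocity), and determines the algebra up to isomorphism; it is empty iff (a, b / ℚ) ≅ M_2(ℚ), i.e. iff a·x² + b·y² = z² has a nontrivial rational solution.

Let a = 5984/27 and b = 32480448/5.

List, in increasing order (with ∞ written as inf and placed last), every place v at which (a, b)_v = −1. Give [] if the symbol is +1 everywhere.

(a, b) ≡ (1122, 15015) mod (ℚ^×)²; places V = {2, 3, 5, 7, 11, 13, 17, ∞}.
(a,b)_11: α=1, u≡1; β=1, v≡1 (mod 11); (1|11)=+1, (1|11)=+1; sign (−1)^1·+1^1·+1^1 = -1.
(a,b)_∞: sgn(1122)=+, sgn(15015)=+, so +1.
(a,b)_17: α=1, u≡8; β=0, v≡2 (mod 17); (8|17)=+1, (2|17)=+1; sign (−1)^0·+1^0·+1^1 = +1.
(a,b)_3: α=-3, u≡2; β=1, v≡1 (mod 3); (2|3)=-1, (1|3)=+1; sign (−1)^1·-1^1·+1^-3 = +1.
(a,b)_7: α=0, u≡1; β=1, v≡6 (mod 7); (1|7)=+1, (6|7)=-1; sign (−1)^0·+1^1·-1^0 = +1.
(a,b)_13: α=0, u≡4; β=3, v≡11 (mod 13); (4|13)=+1, (11|13)=-1; sign (−1)^0·+1^3·-1^0 = +1.
(a,b)_5: α=0, u≡2; β=-1, v≡3 (mod 5); (2|5)=-1, (3|5)=-1; sign (−1)^0·-1^-1·-1^0 = -1.
(a,b)_2: α=5, β=6; u≡1, v≡7 (mod 8); ε(u)ε(v)=0·1, αω(v)=5·0, βω(u)=6·0; sum ≡ 0  ⇒  +1.
|Ram(1122, 15015)| = 2, even; anisotropic at {5, 11}.

[5, 11]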